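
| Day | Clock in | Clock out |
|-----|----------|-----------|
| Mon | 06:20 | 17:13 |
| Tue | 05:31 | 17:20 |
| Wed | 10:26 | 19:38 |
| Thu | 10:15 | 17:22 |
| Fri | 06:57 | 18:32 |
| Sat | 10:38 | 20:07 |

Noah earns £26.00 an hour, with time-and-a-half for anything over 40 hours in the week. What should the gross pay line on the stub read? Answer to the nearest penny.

Mon: 06:20–17:13 = 10 h 53 min
Tue: 05:31–17:20 = 11 h 49 min
Wed: 10:26–19:38 = 9 h 12 min
Thu: 10:15–17:22 = 7 h 7 min
Fri: 06:57–18:32 = 11 h 35 min
Sat: 10:38–20:07 = 9 h 29 min
Total worked: 60 h 5 min = 3605 min.
Regular 40 h 0 min = 2400 min at £26.00/h; overtime 20 h 5 min = 1205 min at £39.00/h.
Pay = (2400 × £26.00 + 1205 × £39.00) ÷ 60 = £1823.25.

£1823.25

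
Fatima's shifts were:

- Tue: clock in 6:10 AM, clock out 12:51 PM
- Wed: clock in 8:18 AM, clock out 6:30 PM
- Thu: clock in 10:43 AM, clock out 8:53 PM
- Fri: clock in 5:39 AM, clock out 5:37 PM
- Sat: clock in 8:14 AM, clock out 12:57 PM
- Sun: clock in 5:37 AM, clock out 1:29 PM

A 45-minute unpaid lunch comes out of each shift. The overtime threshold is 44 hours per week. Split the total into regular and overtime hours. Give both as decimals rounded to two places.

Regular 44.00 hours, overtime 3.10 hours

Tue: 6:10 AM–12:51 PM = 6 h 41 min; less 45 min break → 5 h 56 min
Wed: 8:18 AM–6:30 PM = 10 h 12 min; less 45 min break → 9 h 27 min
Thu: 10:43 AM–8:53 PM = 10 h 10 min; less 45 min break → 9 h 25 min
Fri: 5:39 AM–5:37 PM = 11 h 58 min; less 45 min break → 11 h 13 min
Sat: 8:14 AM–12:57 PM = 4 h 43 min; less 45 min break → 3 h 58 min
Sun: 5:37 AM–1:29 PM = 7 h 52 min; less 45 min break → 7 h 7 min
Total worked: 47 h 6 min = 47.10 h.
Threshold 44 h → overtime 3 h 6 min, regular 44 h 0 min.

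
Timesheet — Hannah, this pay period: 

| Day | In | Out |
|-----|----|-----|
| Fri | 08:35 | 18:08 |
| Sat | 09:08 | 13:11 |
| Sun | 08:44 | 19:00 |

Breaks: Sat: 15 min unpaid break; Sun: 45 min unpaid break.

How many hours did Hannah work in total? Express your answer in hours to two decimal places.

Fri: 08:35–18:08 = 9 h 33 min
Sat: 09:08–13:11 = 4 h 3 min; less 15 min break → 3 h 48 min
Sun: 08:44–19:00 = 10 h 16 min; less 45 min break → 9 h 31 min
Total: 9 h 33 min + 3 h 48 min + 9 h 31 min = 22 h 52 min.

22.87 hours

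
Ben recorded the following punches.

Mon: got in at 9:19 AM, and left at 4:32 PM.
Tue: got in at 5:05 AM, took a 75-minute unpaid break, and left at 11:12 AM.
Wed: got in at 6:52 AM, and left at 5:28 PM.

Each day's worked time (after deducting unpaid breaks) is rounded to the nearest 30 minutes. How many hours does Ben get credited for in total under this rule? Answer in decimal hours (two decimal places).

22.50 hours

Mon: 9:19 AM–4:32 PM = 7 h 13 min → rounds to 7 h 0 min
Tue: 5:05 AM–11:12 AM = 6 h 7 min − 75 min = 4 h 52 min → rounds to 5 h 0 min
Wed: 6:52 AM–5:28 PM = 10 h 36 min → rounds to 10 h 30 min
Total credited: 22 h 30 min.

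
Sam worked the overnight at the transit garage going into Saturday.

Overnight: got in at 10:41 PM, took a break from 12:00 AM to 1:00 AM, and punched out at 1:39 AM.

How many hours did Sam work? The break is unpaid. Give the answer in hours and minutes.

1 h 58 min

Overnight: 10:41 PM → midnight = 1 h 19 min; midnight → 1:39 AM = 1 h 39 min; span 2 h 58 min; less 60 min break → 1 h 58 min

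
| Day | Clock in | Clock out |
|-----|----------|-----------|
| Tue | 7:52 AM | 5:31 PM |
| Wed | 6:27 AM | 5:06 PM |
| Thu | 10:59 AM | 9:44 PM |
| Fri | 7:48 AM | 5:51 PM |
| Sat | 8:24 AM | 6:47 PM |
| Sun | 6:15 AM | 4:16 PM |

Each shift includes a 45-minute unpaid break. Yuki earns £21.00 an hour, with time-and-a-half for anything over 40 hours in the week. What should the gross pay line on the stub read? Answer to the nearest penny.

£1375.50

Tue: 7:52 AM–5:31 PM = 9 h 39 min; less 45 min break → 8 h 54 min
Wed: 6:27 AM–5:06 PM = 10 h 39 min; less 45 min break → 9 h 54 min
Thu: 10:59 AM–9:44 PM = 10 h 45 min; less 45 min break → 10 h 0 min
Fri: 7:48 AM–5:51 PM = 10 h 3 min; less 45 min break → 9 h 18 min
Sat: 8:24 AM–6:47 PM = 10 h 23 min; less 45 min break → 9 h 38 min
Sun: 6:15 AM–4:16 PM = 10 h 1 min; less 45 min break → 9 h 16 min
Total worked: 57 h 0 min = 3420 min.
Regular 40 h 0 min = 2400 min at £21.00/h; overtime 17 h 0 min = 1020 min at £31.50/h.
Pay = (2400 × £21.00 + 1020 × £31.50) ÷ 60 = £1375.50.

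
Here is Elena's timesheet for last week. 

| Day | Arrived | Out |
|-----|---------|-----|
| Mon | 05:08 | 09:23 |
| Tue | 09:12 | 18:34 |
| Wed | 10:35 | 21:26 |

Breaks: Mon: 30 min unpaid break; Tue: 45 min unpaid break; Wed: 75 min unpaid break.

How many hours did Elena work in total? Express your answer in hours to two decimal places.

21.97 hours

Mon: 05:08–09:23 = 4 h 15 min; less 30 min break → 3 h 45 min
Tue: 09:12–18:34 = 9 h 22 min; less 45 min break → 8 h 37 min
Wed: 10:35–21:26 = 10 h 51 min; less 75 min break → 9 h 36 min
Total: 3 h 45 min + 8 h 37 min + 9 h 36 min = 21 h 58 min.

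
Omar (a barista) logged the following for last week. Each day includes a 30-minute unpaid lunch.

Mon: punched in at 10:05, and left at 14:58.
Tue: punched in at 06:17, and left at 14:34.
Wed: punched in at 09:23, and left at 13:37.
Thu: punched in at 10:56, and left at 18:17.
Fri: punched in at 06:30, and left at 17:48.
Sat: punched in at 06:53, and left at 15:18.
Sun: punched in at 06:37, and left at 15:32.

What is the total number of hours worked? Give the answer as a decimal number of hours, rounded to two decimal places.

Mon: 10:05–14:58 = 4 h 53 min; less 30 min break → 4 h 23 min
Tue: 06:17–14:34 = 8 h 17 min; less 30 min break → 7 h 47 min
Wed: 09:23–13:37 = 4 h 14 min; less 30 min break → 3 h 44 min
Thu: 10:56–18:17 = 7 h 21 min; less 30 min break → 6 h 51 min
Fri: 06:30–17:48 = 11 h 18 min; less 30 min break → 10 h 48 min
Sat: 06:53–15:18 = 8 h 25 min; less 30 min break → 7 h 55 min
Sun: 06:37–15:32 = 8 h 55 min; less 30 min break → 8 h 25 min
Total: 4 h 23 min + 7 h 47 min + 3 h 44 min + 6 h 51 min + 10 h 48 min + 7 h 55 min + 8 h 25 min = 49 h 53 min.

49.88 hours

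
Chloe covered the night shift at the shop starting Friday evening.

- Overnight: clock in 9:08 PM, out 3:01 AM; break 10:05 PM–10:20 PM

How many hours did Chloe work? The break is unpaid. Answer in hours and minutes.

Overnight: 9:08 PM → midnight = 2 h 52 min; midnight → 3:01 AM = 3 h 1 min; span 5 h 53 min; less 15 min break → 5 h 38 min

5 h 38 min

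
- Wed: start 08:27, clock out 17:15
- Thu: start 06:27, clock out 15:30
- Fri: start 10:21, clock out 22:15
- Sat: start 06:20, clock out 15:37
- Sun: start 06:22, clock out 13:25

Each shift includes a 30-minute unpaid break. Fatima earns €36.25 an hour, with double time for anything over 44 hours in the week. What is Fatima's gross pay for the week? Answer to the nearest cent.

Wed: 08:27–17:15 = 8 h 48 min; less 30 min break → 8 h 18 min
Thu: 06:27–15:30 = 9 h 3 min; less 30 min break → 8 h 33 min
Fri: 10:21–22:15 = 11 h 54 min; less 30 min break → 11 h 24 min
Sat: 06:20–15:37 = 9 h 17 min; less 30 min break → 8 h 47 min
Sun: 06:22–13:25 = 7 h 3 min; less 30 min break → 6 h 33 min
Total worked: 43 h 35 min = 2615 min.
Regular 43 h 35 min = 2615 min at €36.25/h; overtime 0 h 0 min = 0 min at €72.50/h.
Pay = (2615 × €36.25 + 0 × €72.50) ÷ 60 = €1579.90.

€1579.90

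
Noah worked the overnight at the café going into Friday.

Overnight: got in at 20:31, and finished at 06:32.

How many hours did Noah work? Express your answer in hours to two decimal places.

10.02 hours

Overnight: 20:31 → midnight = 3 h 29 min; midnight → 06:32 = 6 h 32 min; span 10 h 1 min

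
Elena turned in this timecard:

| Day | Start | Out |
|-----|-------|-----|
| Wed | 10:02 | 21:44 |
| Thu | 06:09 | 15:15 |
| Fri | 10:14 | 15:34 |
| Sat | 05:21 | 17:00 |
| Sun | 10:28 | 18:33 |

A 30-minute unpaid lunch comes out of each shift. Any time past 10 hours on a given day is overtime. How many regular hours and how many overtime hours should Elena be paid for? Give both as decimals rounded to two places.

Wed: 10:02–21:44 = 11 h 42 min; less 30 min break → 11 h 12 min
Thu: 06:09–15:15 = 9 h 6 min; less 30 min break → 8 h 36 min
Fri: 10:14–15:34 = 5 h 20 min; less 30 min break → 4 h 50 min
Sat: 05:21–17:00 = 11 h 39 min; less 30 min break → 11 h 9 min
Sun: 10:28–18:33 = 8 h 5 min; less 30 min break → 7 h 35 min
Wed reg 10 h 0 min / OT 1 h 12 min; Thu reg 8 h 36 min / OT 0 h 0 min; Fri reg 4 h 50 min / OT 0 h 0 min; Sat reg 10 h 0 min / OT 1 h 9 min; Sun reg 7 h 35 min / OT 0 h 0 min.
Totals: regular 41 h 1 min, overtime 2 h 21 min.

Regular 41.02 hours, overtime 2.35 hours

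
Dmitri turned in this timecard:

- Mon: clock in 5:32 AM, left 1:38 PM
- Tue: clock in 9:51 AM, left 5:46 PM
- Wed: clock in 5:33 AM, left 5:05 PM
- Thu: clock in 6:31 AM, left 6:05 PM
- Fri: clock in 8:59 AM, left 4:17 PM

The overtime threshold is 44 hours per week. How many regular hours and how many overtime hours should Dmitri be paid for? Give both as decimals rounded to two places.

Mon: 5:32 AM–1:38 PM = 8 h 6 min
Tue: 9:51 AM–5:46 PM = 7 h 55 min
Wed: 5:33 AM–5:05 PM = 11 h 32 min
Thu: 6:31 AM–6:05 PM = 11 h 34 min
Fri: 8:59 AM–4:17 PM = 7 h 18 min
Total worked: 46 h 25 min = 46.42 h.
Threshold 44 h → overtime 2 h 25 min, regular 44 h 0 min.

Regular 44.00 hours, overtime 2.42 hours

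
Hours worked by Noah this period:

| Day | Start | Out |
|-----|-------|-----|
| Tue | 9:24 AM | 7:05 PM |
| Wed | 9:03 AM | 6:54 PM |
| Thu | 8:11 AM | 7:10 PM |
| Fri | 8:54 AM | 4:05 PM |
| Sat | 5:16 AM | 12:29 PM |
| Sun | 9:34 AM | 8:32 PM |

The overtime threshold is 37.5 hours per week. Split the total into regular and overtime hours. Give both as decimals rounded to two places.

Regular 37.50 hours, overtime 18.38 hours

Tue: 9:24 AM–7:05 PM = 9 h 41 min
Wed: 9:03 AM–6:54 PM = 9 h 51 min
Thu: 8:11 AM–7:10 PM = 10 h 59 min
Fri: 8:54 AM–4:05 PM = 7 h 11 min
Sat: 5:16 AM–12:29 PM = 7 h 13 min
Sun: 9:34 AM–8:32 PM = 10 h 58 min
Total worked: 55 h 53 min = 55.88 h.
Threshold 37.5 h → overtime 18 h 23 min, regular 37 h 30 min.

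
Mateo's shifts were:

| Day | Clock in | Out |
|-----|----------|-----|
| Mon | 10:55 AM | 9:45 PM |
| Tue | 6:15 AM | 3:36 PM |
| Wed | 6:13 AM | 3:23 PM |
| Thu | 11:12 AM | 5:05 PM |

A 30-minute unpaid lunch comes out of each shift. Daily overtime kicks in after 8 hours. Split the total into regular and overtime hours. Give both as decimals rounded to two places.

Mon: 10:55 AM–9:45 PM = 10 h 50 min; less 30 min break → 10 h 20 min
Tue: 6:15 AM–3:36 PM = 9 h 21 min; less 30 min break → 8 h 51 min
Wed: 6:13 AM–3:23 PM = 9 h 10 min; less 30 min break → 8 h 40 min
Thu: 11:12 AM–5:05 PM = 5 h 53 min; less 30 min break → 5 h 23 min
Mon reg 8 h 0 min / OT 2 h 20 min; Tue reg 8 h 0 min / OT 0 h 51 min; Wed reg 8 h 0 min / OT 0 h 40 min; Thu reg 5 h 23 min / OT 0 h 0 min.
Totals: regular 29 h 23 min, overtime 3 h 51 min.

Regular 29.38 hours, overtime 3.85 hours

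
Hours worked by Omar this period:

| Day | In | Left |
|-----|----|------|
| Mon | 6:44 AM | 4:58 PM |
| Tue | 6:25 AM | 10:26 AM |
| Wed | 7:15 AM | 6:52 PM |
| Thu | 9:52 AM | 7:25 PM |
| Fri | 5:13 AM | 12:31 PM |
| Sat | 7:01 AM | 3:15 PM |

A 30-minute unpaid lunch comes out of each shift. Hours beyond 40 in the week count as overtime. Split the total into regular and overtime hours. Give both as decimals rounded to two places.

Regular 40.00 hours, overtime 7.95 hours

Mon: 6:44 AM–4:58 PM = 10 h 14 min; less 30 min break → 9 h 44 min
Tue: 6:25 AM–10:26 AM = 4 h 1 min; less 30 min break → 3 h 31 min
Wed: 7:15 AM–6:52 PM = 11 h 37 min; less 30 min break → 11 h 7 min
Thu: 9:52 AM–7:25 PM = 9 h 33 min; less 30 min break → 9 h 3 min
Fri: 5:13 AM–12:31 PM = 7 h 18 min; less 30 min break → 6 h 48 min
Sat: 7:01 AM–3:15 PM = 8 h 14 min; less 30 min break → 7 h 44 min
Total worked: 47 h 57 min = 47.95 h.
Threshold 40 h → overtime 7 h 57 min, regular 40 h 0 min.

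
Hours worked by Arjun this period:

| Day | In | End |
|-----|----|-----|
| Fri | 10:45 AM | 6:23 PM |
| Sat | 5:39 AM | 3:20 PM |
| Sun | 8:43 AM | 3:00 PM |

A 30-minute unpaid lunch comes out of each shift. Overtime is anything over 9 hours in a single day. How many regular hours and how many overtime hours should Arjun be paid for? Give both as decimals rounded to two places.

Fri: 10:45 AM–6:23 PM = 7 h 38 min; less 30 min break → 7 h 8 min
Sat: 5:39 AM–3:20 PM = 9 h 41 min; less 30 min break → 9 h 11 min
Sun: 8:43 AM–3:00 PM = 6 h 17 min; less 30 min break → 5 h 47 min
Fri reg 7 h 8 min / OT 0 h 0 min; Sat reg 9 h 0 min / OT 0 h 11 min; Sun reg 5 h 47 min / OT 0 h 0 min.
Totals: regular 21 h 55 min, overtime 0 h 11 min.

Regular 21.92 hours, overtime 0.18 hours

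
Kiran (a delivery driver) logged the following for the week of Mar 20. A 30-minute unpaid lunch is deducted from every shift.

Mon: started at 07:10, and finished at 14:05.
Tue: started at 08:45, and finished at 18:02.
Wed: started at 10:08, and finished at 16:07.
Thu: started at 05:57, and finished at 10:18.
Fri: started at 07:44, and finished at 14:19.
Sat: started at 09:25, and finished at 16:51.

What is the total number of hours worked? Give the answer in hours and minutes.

37 h 33 min

Mon: 07:10–14:05 = 6 h 55 min; less 30 min break → 6 h 25 min
Tue: 08:45–18:02 = 9 h 17 min; less 30 min break → 8 h 47 min
Wed: 10:08–16:07 = 5 h 59 min; less 30 min break → 5 h 29 min
Thu: 05:57–10:18 = 4 h 21 min; less 30 min break → 3 h 51 min
Fri: 07:44–14:19 = 6 h 35 min; less 30 min break → 6 h 5 min
Sat: 09:25–16:51 = 7 h 26 min; less 30 min break → 6 h 56 min
Total: 6 h 25 min + 8 h 47 min + 5 h 29 min + 3 h 51 min + 6 h 5 min + 6 h 56 min = 37 h 33 min.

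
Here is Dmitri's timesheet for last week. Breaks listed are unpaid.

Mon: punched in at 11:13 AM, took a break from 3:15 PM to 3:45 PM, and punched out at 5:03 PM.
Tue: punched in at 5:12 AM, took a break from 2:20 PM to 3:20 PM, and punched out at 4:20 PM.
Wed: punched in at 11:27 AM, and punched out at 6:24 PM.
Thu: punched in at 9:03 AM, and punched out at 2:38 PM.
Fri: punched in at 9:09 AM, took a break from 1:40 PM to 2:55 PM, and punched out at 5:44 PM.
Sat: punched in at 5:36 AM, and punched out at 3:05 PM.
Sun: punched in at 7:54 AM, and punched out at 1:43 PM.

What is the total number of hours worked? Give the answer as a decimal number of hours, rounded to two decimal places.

Mon: 11:13 AM–5:03 PM = 5 h 50 min; less 30 min break → 5 h 20 min
Tue: 5:12 AM–4:20 PM = 11 h 8 min; less 60 min break → 10 h 8 min
Wed: 11:27 AM–6:24 PM = 6 h 57 min
Thu: 9:03 AM–2:38 PM = 5 h 35 min
Fri: 9:09 AM–5:44 PM = 8 h 35 min; less 75 min break → 7 h 20 min
Sat: 5:36 AM–3:05 PM = 9 h 29 min
Sun: 7:54 AM–1:43 PM = 5 h 49 min
Total: 5 h 20 min + 10 h 8 min + 6 h 57 min + 5 h 35 min + 7 h 20 min + 9 h 29 min + 5 h 49 min = 50 h 38 min.

50.63 hours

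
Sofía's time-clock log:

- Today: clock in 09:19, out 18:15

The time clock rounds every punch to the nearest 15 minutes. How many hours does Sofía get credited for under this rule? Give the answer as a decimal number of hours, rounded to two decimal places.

9.00 hours

Today: in 09:19→09:15, out 18:15→18:15; 9 h 0 min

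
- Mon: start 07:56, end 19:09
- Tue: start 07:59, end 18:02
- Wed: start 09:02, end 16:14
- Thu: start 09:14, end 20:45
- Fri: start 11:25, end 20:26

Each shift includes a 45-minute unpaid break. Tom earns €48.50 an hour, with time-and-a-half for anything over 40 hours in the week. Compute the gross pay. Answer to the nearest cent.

€2321.94

Mon: 07:56–19:09 = 11 h 13 min; less 45 min break → 10 h 28 min
Tue: 07:59–18:02 = 10 h 3 min; less 45 min break → 9 h 18 min
Wed: 09:02–16:14 = 7 h 12 min; less 45 min break → 6 h 27 min
Thu: 09:14–20:45 = 11 h 31 min; less 45 min break → 10 h 46 min
Fri: 11:25–20:26 = 9 h 1 min; less 45 min break → 8 h 16 min
Total worked: 45 h 15 min = 2715 min.
Regular 40 h 0 min = 2400 min at €48.50/h; overtime 5 h 15 min = 315 min at €72.75/h.
Pay = (2400 × €48.50 + 315 × €72.75) ÷ 60 = €2321.94.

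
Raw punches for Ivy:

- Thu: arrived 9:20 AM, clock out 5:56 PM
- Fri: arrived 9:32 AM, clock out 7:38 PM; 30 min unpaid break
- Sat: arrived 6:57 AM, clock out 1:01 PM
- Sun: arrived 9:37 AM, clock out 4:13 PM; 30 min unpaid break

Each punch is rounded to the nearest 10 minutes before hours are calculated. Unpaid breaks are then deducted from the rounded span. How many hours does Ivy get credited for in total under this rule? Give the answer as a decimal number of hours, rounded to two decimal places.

Thu: in 9:20 AM→9:20 AM, out 5:56 PM→6:00 PM; 8 h 40 min
Fri: in 9:32 AM→9:30 AM, out 7:38 PM→7:40 PM; 10 h 10 min − 30 min = 9 h 40 min
Sat: in 6:57 AM→7:00 AM, out 1:01 PM→1:00 PM; 6 h 0 min
Sun: in 9:37 AM→9:40 AM, out 4:13 PM→4:10 PM; 6 h 30 min − 30 min = 6 h 0 min
Total credited: 30 h 20 min.

30.33 hours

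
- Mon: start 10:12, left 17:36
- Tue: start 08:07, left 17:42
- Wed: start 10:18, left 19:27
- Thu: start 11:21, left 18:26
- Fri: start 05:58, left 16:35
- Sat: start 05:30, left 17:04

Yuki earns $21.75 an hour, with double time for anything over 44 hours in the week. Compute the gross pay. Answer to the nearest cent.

Mon: 10:12–17:36 = 7 h 24 min
Tue: 08:07–17:42 = 9 h 35 min
Wed: 10:18–19:27 = 9 h 9 min
Thu: 11:21–18:26 = 7 h 5 min
Fri: 05:58–16:35 = 10 h 37 min
Sat: 05:30–17:04 = 11 h 34 min
Total worked: 55 h 24 min = 3324 min.
Regular 44 h 0 min = 2640 min at $21.75/h; overtime 11 h 24 min = 684 min at $43.50/h.
Pay = (2640 × $21.75 + 684 × $43.50) ÷ 60 = $1452.90.

$1452.90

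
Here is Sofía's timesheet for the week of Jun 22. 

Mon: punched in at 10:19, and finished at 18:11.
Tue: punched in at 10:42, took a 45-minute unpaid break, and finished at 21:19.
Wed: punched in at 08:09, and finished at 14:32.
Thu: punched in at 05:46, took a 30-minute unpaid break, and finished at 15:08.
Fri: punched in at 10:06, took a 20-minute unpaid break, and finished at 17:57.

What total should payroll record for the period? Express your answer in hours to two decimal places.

Mon: 10:19–18:11 = 7 h 52 min
Tue: 10:42–21:19 = 10 h 37 min; less 45 min break → 9 h 52 min
Wed: 08:09–14:32 = 6 h 23 min
Thu: 05:46–15:08 = 9 h 22 min; less 30 min break → 8 h 52 min
Fri: 10:06–17:57 = 7 h 51 min; less 20 min break → 7 h 31 min
Total: 7 h 52 min + 9 h 52 min + 6 h 23 min + 8 h 52 min + 7 h 31 min = 40 h 30 min.

40.50 hours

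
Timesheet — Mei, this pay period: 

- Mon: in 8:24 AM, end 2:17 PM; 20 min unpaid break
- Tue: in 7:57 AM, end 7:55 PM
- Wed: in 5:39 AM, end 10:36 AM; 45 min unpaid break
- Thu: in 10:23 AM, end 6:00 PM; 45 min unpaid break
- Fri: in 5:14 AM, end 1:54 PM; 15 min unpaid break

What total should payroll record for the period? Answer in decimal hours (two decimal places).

37.00 hours

Mon: 8:24 AM–2:17 PM = 5 h 53 min; less 20 min break → 5 h 33 min
Tue: 7:57 AM–7:55 PM = 11 h 58 min
Wed: 5:39 AM–10:36 AM = 4 h 57 min; less 45 min break → 4 h 12 min
Thu: 10:23 AM–6:00 PM = 7 h 37 min; less 45 min break → 6 h 52 min
Fri: 5:14 AM–1:54 PM = 8 h 40 min; less 15 min break → 8 h 25 min
Total: 5 h 33 min + 11 h 58 min + 4 h 12 min + 6 h 52 min + 8 h 25 min = 37 h 0 min.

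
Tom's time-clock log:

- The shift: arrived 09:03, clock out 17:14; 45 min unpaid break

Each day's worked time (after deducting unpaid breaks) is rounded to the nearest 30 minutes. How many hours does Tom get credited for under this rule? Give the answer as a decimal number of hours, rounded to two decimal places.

7.50 hours

The shift: 09:03–17:14 = 8 h 11 min − 45 min = 7 h 26 min → rounds to 7 h 30 min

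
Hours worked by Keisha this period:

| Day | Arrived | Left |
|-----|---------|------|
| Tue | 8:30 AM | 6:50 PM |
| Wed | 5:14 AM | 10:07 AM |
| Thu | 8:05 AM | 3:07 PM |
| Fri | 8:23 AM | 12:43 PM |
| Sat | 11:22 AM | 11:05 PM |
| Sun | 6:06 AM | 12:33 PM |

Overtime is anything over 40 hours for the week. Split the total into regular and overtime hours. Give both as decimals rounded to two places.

Tue: 8:30 AM–6:50 PM = 10 h 20 min
Wed: 5:14 AM–10:07 AM = 4 h 53 min
Thu: 8:05 AM–3:07 PM = 7 h 2 min
Fri: 8:23 AM–12:43 PM = 4 h 20 min
Sat: 11:22 AM–11:05 PM = 11 h 43 min
Sun: 6:06 AM–12:33 PM = 6 h 27 min
Total worked: 44 h 45 min = 44.75 h.
Threshold 40 h → overtime 4 h 45 min, regular 40 h 0 min.

Regular 40.00 hours, overtime 4.75 hours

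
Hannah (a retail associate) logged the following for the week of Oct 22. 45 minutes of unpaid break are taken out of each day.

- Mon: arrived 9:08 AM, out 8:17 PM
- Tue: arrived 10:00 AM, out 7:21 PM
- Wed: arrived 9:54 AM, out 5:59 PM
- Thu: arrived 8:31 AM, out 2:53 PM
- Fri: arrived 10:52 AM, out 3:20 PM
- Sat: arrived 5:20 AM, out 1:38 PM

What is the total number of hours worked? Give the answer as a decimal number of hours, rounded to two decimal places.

Mon: 9:08 AM–8:17 PM = 11 h 9 min; less 45 min break → 10 h 24 min
Tue: 10:00 AM–7:21 PM = 9 h 21 min; less 45 min break → 8 h 36 min
Wed: 9:54 AM–5:59 PM = 8 h 5 min; less 45 min break → 7 h 20 min
Thu: 8:31 AM–2:53 PM = 6 h 22 min; less 45 min break → 5 h 37 min
Fri: 10:52 AM–3:20 PM = 4 h 28 min; less 45 min break → 3 h 43 min
Sat: 5:20 AM–1:38 PM = 8 h 18 min; less 45 min break → 7 h 33 min
Total: 10 h 24 min + 8 h 36 min + 7 h 20 min + 5 h 37 min + 3 h 43 min + 7 h 33 min = 43 h 13 min.

43.22 hours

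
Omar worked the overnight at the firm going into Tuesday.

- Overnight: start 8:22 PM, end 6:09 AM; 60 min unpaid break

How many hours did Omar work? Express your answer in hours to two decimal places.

8.78 hours

Overnight: 8:22 PM → midnight = 3 h 38 min; midnight → 6:09 AM = 6 h 9 min; span 9 h 47 min; less 60 min break → 8 h 47 min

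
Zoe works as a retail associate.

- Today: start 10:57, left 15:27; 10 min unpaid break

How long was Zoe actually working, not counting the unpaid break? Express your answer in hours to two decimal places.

Today: 10:57–15:27 = 4 h 30 min; less 10 min break → 4 h 20 min

4.33 hours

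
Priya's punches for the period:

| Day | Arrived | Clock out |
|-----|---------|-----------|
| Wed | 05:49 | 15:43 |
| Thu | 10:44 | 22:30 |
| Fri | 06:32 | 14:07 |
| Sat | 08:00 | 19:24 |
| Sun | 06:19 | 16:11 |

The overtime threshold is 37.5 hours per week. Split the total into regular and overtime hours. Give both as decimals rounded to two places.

Regular 37.50 hours, overtime 13.02 hours

Wed: 05:49–15:43 = 9 h 54 min
Thu: 10:44–22:30 = 11 h 46 min
Fri: 06:32–14:07 = 7 h 35 min
Sat: 08:00–19:24 = 11 h 24 min
Sun: 06:19–16:11 = 9 h 52 min
Total worked: 50 h 31 min = 50.52 h.
Threshold 37.5 h → overtime 13 h 1 min, regular 37 h 30 min.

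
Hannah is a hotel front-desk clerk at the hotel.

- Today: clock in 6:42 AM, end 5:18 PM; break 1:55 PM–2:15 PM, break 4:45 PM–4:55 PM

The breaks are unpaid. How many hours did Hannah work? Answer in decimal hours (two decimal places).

10.10 hours

Today: 6:42 AM–5:18 PM = 10 h 36 min; less 30 min break → 10 h 6 min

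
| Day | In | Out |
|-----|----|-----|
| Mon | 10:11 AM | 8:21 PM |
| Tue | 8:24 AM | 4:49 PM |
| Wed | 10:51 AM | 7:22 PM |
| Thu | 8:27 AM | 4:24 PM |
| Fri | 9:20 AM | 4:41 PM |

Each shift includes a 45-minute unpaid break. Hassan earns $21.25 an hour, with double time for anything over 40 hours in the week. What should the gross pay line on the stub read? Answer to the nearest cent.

Mon: 10:11 AM–8:21 PM = 10 h 10 min; less 45 min break → 9 h 25 min
Tue: 8:24 AM–4:49 PM = 8 h 25 min; less 45 min break → 7 h 40 min
Wed: 10:51 AM–7:22 PM = 8 h 31 min; less 45 min break → 7 h 46 min
Thu: 8:27 AM–4:24 PM = 7 h 57 min; less 45 min break → 7 h 12 min
Fri: 9:20 AM–4:41 PM = 7 h 21 min; less 45 min break → 6 h 36 min
Total worked: 38 h 39 min = 2319 min.
Regular 38 h 39 min = 2319 min at $21.25/h; overtime 0 h 0 min = 0 min at $42.50/h.
Pay = (2319 × $21.25 + 0 × $42.50) ÷ 60 = $821.31.

$821.31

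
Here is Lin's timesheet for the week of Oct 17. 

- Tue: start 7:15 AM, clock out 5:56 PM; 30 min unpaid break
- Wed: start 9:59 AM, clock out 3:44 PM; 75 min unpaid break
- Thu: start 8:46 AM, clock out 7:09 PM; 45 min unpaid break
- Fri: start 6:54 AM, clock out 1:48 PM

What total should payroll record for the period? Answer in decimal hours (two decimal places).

31.22 hours

Tue: 7:15 AM–5:56 PM = 10 h 41 min; less 30 min break → 10 h 11 min
Wed: 9:59 AM–3:44 PM = 5 h 45 min; less 75 min break → 4 h 30 min
Thu: 8:46 AM–7:09 PM = 10 h 23 min; less 45 min break → 9 h 38 min
Fri: 6:54 AM–1:48 PM = 6 h 54 min
Total: 10 h 11 min + 4 h 30 min + 9 h 38 min + 6 h 54 min = 31 h 13 min.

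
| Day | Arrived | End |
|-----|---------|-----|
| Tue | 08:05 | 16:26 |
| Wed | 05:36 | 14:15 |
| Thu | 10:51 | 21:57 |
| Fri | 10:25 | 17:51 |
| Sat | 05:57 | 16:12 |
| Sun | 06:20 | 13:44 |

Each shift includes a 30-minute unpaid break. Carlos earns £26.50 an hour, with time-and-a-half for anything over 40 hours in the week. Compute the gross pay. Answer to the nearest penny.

Tue: 08:05–16:26 = 8 h 21 min; less 30 min break → 7 h 51 min
Wed: 05:36–14:15 = 8 h 39 min; less 30 min break → 8 h 9 min
Thu: 10:51–21:57 = 11 h 6 min; less 30 min break → 10 h 36 min
Fri: 10:25–17:51 = 7 h 26 min; less 30 min break → 6 h 56 min
Sat: 05:57–16:12 = 10 h 15 min; less 30 min break → 9 h 45 min
Sun: 06:20–13:44 = 7 h 24 min; less 30 min break → 6 h 54 min
Total worked: 50 h 11 min = 3011 min.
Regular 40 h 0 min = 2400 min at £26.50/h; overtime 10 h 11 min = 611 min at £39.75/h.
Pay = (2400 × £26.50 + 611 × £39.75) ÷ 60 = £1464.79.

£1464.79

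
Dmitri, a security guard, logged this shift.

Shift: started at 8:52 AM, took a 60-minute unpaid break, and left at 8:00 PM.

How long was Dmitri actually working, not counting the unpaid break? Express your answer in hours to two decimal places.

Shift: 8:52 AM–8:00 PM = 11 h 8 min; less 60 min break → 10 h 8 min

10.13 hours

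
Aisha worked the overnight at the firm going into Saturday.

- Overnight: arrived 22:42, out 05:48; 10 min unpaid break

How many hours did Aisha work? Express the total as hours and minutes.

6 h 56 min

Overnight: 22:42 → midnight = 1 h 18 min; midnight → 05:48 = 5 h 48 min; span 7 h 6 min; less 10 min break → 6 h 56 min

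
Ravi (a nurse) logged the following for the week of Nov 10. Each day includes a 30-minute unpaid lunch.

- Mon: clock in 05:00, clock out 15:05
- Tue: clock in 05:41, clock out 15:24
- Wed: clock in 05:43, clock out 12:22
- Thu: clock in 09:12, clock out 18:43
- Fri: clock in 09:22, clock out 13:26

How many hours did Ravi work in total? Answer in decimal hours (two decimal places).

37.53 hours

Mon: 05:00–15:05 = 10 h 5 min; less 30 min break → 9 h 35 min
Tue: 05:41–15:24 = 9 h 43 min; less 30 min break → 9 h 13 min
Wed: 05:43–12:22 = 6 h 39 min; less 30 min break → 6 h 9 min
Thu: 09:12–18:43 = 9 h 31 min; less 30 min break → 9 h 1 min
Fri: 09:22–13:26 = 4 h 4 min; less 30 min break → 3 h 34 min
Total: 9 h 35 min + 9 h 13 min + 6 h 9 min + 9 h 1 min + 3 h 34 min = 37 h 32 min.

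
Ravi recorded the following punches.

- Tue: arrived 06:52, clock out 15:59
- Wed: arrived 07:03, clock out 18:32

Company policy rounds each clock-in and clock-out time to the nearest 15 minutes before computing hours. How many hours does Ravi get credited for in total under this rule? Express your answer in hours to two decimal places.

20.75 hours

Tue: in 06:52→06:45, out 15:59→16:00; 9 h 15 min
Wed: in 07:03→07:00, out 18:32→18:30; 11 h 30 min
Total credited: 20 h 45 min.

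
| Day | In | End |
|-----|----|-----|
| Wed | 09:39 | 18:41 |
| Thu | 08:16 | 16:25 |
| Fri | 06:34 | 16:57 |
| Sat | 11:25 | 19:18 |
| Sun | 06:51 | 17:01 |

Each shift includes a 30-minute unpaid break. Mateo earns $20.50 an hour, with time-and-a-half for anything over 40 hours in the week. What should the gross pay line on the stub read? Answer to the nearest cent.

Wed: 09:39–18:41 = 9 h 2 min; less 30 min break → 8 h 32 min
Thu: 08:16–16:25 = 8 h 9 min; less 30 min break → 7 h 39 min
Fri: 06:34–16:57 = 10 h 23 min; less 30 min break → 9 h 53 min
Sat: 11:25–19:18 = 7 h 53 min; less 30 min break → 7 h 23 min
Sun: 06:51–17:01 = 10 h 10 min; less 30 min break → 9 h 40 min
Total worked: 43 h 7 min = 2587 min.
Regular 40 h 0 min = 2400 min at $20.50/h; overtime 3 h 7 min = 187 min at $30.75/h.
Pay = (2400 × $20.50 + 187 × $30.75) ÷ 60 = $915.84.

$915.84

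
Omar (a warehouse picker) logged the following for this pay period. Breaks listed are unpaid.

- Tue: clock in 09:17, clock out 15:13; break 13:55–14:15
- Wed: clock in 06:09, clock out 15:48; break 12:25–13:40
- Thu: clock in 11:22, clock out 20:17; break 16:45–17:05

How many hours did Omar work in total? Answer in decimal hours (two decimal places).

22.58 hours

Tue: 09:17–15:13 = 5 h 56 min; less 20 min break → 5 h 36 min
Wed: 06:09–15:48 = 9 h 39 min; less 75 min break → 8 h 24 min
Thu: 11:22–20:17 = 8 h 55 min; less 20 min break → 8 h 35 min
Total: 5 h 36 min + 8 h 24 min + 8 h 35 min = 22 h 35 min.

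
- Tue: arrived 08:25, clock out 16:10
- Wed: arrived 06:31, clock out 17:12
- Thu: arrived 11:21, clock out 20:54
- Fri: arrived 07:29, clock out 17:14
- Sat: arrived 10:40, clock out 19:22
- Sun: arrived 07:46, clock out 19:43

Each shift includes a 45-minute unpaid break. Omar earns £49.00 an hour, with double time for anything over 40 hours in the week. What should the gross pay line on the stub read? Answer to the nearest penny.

£3320.57

Tue: 08:25–16:10 = 7 h 45 min; less 45 min break → 7 h 0 min
Wed: 06:31–17:12 = 10 h 41 min; less 45 min break → 9 h 56 min
Thu: 11:21–20:54 = 9 h 33 min; less 45 min break → 8 h 48 min
Fri: 07:29–17:14 = 9 h 45 min; less 45 min break → 9 h 0 min
Sat: 10:40–19:22 = 8 h 42 min; less 45 min break → 7 h 57 min
Sun: 07:46–19:43 = 11 h 57 min; less 45 min break → 11 h 12 min
Total worked: 53 h 53 min = 3233 min.
Regular 40 h 0 min = 2400 min at £49.00/h; overtime 13 h 53 min = 833 min at £98.00/h.
Pay = (2400 × £49.00 + 833 × £98.00) ÷ 60 = £3320.57.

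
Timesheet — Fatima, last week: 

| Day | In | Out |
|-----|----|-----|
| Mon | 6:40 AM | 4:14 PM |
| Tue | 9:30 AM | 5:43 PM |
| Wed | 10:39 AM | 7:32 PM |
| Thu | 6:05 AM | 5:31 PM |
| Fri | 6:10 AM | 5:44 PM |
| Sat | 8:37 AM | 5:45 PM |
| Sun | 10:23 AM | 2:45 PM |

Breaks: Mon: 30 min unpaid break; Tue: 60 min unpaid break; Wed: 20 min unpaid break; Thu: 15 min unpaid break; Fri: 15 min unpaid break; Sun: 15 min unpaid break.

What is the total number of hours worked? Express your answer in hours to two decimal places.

60.58 hours

Mon: 6:40 AM–4:14 PM = 9 h 34 min; less 30 min break → 9 h 4 min
Tue: 9:30 AM–5:43 PM = 8 h 13 min; less 60 min break → 7 h 13 min
Wed: 10:39 AM–7:32 PM = 8 h 53 min; less 20 min break → 8 h 33 min
Thu: 6:05 AM–5:31 PM = 11 h 26 min; less 15 min break → 11 h 11 min
Fri: 6:10 AM–5:44 PM = 11 h 34 min; less 15 min break → 11 h 19 min
Sat: 8:37 AM–5:45 PM = 9 h 8 min
Sun: 10:23 AM–2:45 PM = 4 h 22 min; less 15 min break → 4 h 7 min
Total: 9 h 4 min + 7 h 13 min + 8 h 33 min + 11 h 11 min + 11 h 19 min + 9 h 8 min + 4 h 7 min = 60 h 35 min.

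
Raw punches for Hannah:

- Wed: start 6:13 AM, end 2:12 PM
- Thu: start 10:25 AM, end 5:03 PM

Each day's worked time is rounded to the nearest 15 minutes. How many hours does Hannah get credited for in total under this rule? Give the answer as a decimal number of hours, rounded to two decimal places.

14.75 hours

Wed: 6:13 AM–2:12 PM = 7 h 59 min → rounds to 8 h 0 min
Thu: 10:25 AM–5:03 PM = 6 h 38 min → rounds to 6 h 45 min
Total credited: 14 h 45 min.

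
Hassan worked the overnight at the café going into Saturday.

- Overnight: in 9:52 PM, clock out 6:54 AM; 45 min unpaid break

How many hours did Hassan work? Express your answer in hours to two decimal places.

8.28 hours

Overnight: 9:52 PM → midnight = 2 h 8 min; midnight → 6:54 AM = 6 h 54 min; span 9 h 2 min; less 45 min break → 8 h 17 min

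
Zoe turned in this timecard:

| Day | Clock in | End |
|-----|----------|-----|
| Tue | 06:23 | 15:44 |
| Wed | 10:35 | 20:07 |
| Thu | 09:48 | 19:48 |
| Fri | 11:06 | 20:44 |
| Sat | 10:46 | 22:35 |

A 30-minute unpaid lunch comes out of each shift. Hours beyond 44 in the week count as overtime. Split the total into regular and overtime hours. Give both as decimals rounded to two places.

Regular 44.00 hours, overtime 3.83 hours

Tue: 06:23–15:44 = 9 h 21 min; less 30 min break → 8 h 51 min
Wed: 10:35–20:07 = 9 h 32 min; less 30 min break → 9 h 2 min
Thu: 09:48–19:48 = 10 h 0 min; less 30 min break → 9 h 30 min
Fri: 11:06–20:44 = 9 h 38 min; less 30 min break → 9 h 8 min
Sat: 10:46–22:35 = 11 h 49 min; less 30 min break → 11 h 19 min
Total worked: 47 h 50 min = 47.83 h.
Threshold 44 h → overtime 3 h 50 min, regular 44 h 0 min.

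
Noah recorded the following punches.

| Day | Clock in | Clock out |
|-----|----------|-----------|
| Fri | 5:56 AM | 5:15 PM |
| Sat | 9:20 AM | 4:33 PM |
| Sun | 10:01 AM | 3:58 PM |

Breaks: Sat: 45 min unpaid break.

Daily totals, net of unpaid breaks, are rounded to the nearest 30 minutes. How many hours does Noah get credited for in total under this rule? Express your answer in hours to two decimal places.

24.00 hours

Fri: 5:56 AM–5:15 PM = 11 h 19 min → rounds to 11 h 30 min
Sat: 9:20 AM–4:33 PM = 7 h 13 min − 45 min = 6 h 28 min → rounds to 6 h 30 min
Sun: 10:01 AM–3:58 PM = 5 h 57 min → rounds to 6 h 0 min
Total credited: 24 h 0 min.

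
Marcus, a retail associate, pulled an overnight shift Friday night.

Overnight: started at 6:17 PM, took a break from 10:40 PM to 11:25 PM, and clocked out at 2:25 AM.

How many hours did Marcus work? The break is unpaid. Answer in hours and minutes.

7 h 23 min

Overnight: 6:17 PM → midnight = 5 h 43 min; midnight → 2:25 AM = 2 h 25 min; span 8 h 8 min; less 45 min break → 7 h 23 min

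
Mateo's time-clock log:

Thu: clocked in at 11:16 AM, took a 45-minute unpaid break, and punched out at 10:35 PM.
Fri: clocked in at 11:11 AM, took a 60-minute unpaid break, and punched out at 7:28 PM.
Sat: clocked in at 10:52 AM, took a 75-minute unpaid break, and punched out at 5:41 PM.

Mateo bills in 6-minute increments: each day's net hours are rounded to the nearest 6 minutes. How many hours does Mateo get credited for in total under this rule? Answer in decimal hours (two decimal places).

Thu: 11:16 AM–10:35 PM = 11 h 19 min − 45 min = 10 h 34 min → rounds to 10 h 36 min
Fri: 11:11 AM–7:28 PM = 8 h 17 min − 60 min = 7 h 17 min → rounds to 7 h 18 min
Sat: 10:52 AM–5:41 PM = 6 h 49 min − 75 min = 5 h 34 min → rounds to 5 h 36 min
Total credited: 23 h 30 min.

23.50 hours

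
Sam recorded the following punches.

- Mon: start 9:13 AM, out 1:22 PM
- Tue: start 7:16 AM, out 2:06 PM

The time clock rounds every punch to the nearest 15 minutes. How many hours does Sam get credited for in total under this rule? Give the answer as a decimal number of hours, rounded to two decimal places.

10.75 hours

Mon: in 9:13 AM→9:15 AM, out 1:22 PM→1:15 PM; 4 h 0 min
Tue: in 7:16 AM→7:15 AM, out 2:06 PM→2:00 PM; 6 h 45 min
Total credited: 10 h 45 min.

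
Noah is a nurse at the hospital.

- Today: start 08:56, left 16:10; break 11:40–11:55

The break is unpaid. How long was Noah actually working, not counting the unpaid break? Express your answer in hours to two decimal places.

Today: 08:56–16:10 = 7 h 14 min; less 15 min break → 6 h 59 min

6.98 hours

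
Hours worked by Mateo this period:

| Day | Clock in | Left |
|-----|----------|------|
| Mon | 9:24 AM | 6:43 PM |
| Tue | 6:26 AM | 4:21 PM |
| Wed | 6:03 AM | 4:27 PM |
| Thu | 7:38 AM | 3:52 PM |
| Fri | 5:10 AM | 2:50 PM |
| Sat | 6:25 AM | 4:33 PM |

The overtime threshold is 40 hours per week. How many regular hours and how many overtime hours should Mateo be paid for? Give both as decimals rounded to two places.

Regular 40.00 hours, overtime 17.67 hours

Mon: 9:24 AM–6:43 PM = 9 h 19 min
Tue: 6:26 AM–4:21 PM = 9 h 55 min
Wed: 6:03 AM–4:27 PM = 10 h 24 min
Thu: 7:38 AM–3:52 PM = 8 h 14 min
Fri: 5:10 AM–2:50 PM = 9 h 40 min
Sat: 6:25 AM–4:33 PM = 10 h 8 min
Total worked: 57 h 40 min = 57.67 h.
Threshold 40 h → overtime 17 h 40 min, regular 40 h 0 min.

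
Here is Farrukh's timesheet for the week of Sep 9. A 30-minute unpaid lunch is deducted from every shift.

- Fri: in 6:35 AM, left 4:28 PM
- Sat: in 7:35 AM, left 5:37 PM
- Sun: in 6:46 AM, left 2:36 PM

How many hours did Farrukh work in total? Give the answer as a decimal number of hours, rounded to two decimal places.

Fri: 6:35 AM–4:28 PM = 9 h 53 min; less 30 min break → 9 h 23 min
Sat: 7:35 AM–5:37 PM = 10 h 2 min; less 30 min break → 9 h 32 min
Sun: 6:46 AM–2:36 PM = 7 h 50 min; less 30 min break → 7 h 20 min
Total: 9 h 23 min + 9 h 32 min + 7 h 20 min = 26 h 15 min.

26.25 hours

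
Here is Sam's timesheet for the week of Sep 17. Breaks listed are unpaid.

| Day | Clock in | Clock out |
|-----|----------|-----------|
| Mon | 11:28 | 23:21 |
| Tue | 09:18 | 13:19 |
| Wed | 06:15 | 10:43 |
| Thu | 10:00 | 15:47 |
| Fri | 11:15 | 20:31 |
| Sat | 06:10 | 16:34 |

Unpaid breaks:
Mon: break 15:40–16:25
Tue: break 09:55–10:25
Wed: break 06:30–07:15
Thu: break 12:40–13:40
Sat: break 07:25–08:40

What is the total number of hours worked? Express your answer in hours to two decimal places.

41.57 hours

Mon: 11:28–23:21 = 11 h 53 min; less 45 min break → 11 h 8 min
Tue: 09:18–13:19 = 4 h 1 min; less 30 min break → 3 h 31 min
Wed: 06:15–10:43 = 4 h 28 min; less 45 min break → 3 h 43 min
Thu: 10:00–15:47 = 5 h 47 min; less 60 min break → 4 h 47 min
Fri: 11:15–20:31 = 9 h 16 min
Sat: 06:10–16:34 = 10 h 24 min; less 75 min break → 9 h 9 min
Total: 11 h 8 min + 3 h 31 min + 3 h 43 min + 4 h 47 min + 9 h 16 min + 9 h 9 min = 41 h 34 min.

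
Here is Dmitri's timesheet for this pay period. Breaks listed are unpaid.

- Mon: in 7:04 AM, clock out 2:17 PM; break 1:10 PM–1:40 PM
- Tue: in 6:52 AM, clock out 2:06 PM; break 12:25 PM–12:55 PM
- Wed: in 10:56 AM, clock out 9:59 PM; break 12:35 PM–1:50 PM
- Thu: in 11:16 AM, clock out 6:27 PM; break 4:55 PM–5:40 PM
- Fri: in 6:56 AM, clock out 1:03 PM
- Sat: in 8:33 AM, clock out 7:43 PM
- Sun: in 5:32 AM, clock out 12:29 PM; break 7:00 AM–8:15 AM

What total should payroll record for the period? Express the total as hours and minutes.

Mon: 7:04 AM–2:17 PM = 7 h 13 min; less 30 min break → 6 h 43 min
Tue: 6:52 AM–2:06 PM = 7 h 14 min; less 30 min break → 6 h 44 min
Wed: 10:56 AM–9:59 PM = 11 h 3 min; less 75 min break → 9 h 48 min
Thu: 11:16 AM–6:27 PM = 7 h 11 min; less 45 min break → 6 h 26 min
Fri: 6:56 AM–1:03 PM = 6 h 7 min
Sat: 8:33 AM–7:43 PM = 11 h 10 min
Sun: 5:32 AM–12:29 PM = 6 h 57 min; less 75 min break → 5 h 42 min
Total: 6 h 43 min + 6 h 44 min + 9 h 48 min + 6 h 26 min + 6 h 7 min + 11 h 10 min + 5 h 42 min = 52 h 40 min.

52 h 40 min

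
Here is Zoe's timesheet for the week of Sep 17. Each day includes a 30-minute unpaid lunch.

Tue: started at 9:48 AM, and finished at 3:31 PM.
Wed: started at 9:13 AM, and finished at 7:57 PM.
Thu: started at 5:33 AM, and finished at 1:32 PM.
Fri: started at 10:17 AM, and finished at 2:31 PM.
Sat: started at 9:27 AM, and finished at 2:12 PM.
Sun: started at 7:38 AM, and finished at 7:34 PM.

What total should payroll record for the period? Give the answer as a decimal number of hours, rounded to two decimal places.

42.35 hours

Tue: 9:48 AM–3:31 PM = 5 h 43 min; less 30 min break → 5 h 13 min
Wed: 9:13 AM–7:57 PM = 10 h 44 min; less 30 min break → 10 h 14 min
Thu: 5:33 AM–1:32 PM = 7 h 59 min; less 30 min break → 7 h 29 min
Fri: 10:17 AM–2:31 PM = 4 h 14 min; less 30 min break → 3 h 44 min
Sat: 9:27 AM–2:12 PM = 4 h 45 min; less 30 min break → 4 h 15 min
Sun: 7:38 AM–7:34 PM = 11 h 56 min; less 30 min break → 11 h 26 min
Total: 5 h 13 min + 10 h 14 min + 7 h 29 min + 3 h 44 min + 4 h 15 min + 11 h 26 min = 42 h 21 min.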